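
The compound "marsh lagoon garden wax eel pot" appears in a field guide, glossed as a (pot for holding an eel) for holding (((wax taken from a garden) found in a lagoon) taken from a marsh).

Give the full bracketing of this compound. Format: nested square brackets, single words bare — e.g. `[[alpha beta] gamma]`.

[[marsh [lagoon [garden wax]]] [eel pot]]

Overall it is a kind of pot (specifically "eel pot"); the modifier is "marsh lagoon garden wax".
Within "marsh lagoon garden wax", the head is "wax" (specifically "lagoon garden wax") and the modifier is "marsh".
Within "lagoon garden wax", the head is "wax" (specifically "garden wax") and the modifier is "lagoon".
Within "garden wax", the head is "wax" and the modifier is "garden".
Within "eel pot", the head is "pot" and the modifier is "eel".
Putting it together: [[marsh [lagoon [garden wax]]] [eel pot]].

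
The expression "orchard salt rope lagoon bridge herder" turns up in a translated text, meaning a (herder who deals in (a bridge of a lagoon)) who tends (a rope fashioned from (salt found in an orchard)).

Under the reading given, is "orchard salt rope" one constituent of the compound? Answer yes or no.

The paraphrase groups the words so that "orchard salt rope" is one unit: it corresponds to a single parenthesized sub-phrase.
The full structure is [[[orchard salt] rope] [[lagoon bridge] herder]], in which [orchard salt rope] is a constituent.

yes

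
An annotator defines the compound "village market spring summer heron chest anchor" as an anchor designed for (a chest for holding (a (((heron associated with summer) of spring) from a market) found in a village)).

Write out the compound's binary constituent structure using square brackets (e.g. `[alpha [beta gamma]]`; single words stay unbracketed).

At the top level: head "anchor"; modifier "village market spring summer heron chest".
"village market spring summer heron chest" → head "chest", modifier "village market spring summer heron".
"village market spring summer heron" → head "heron" (specifically "market spring summer heron"), modifier "village".
"market spring summer heron" → head "heron" (specifically "spring summer heron"), modifier "market".
"spring summer heron" → head "heron" (specifically "summer heron"), modifier "spring".
"summer heron" → head "heron", modifier "summer".
Putting it together: [[[village [market [spring [summer heron]]]] chest] anchor].

[[[village [market [spring [summer heron]]]] chest] anchor]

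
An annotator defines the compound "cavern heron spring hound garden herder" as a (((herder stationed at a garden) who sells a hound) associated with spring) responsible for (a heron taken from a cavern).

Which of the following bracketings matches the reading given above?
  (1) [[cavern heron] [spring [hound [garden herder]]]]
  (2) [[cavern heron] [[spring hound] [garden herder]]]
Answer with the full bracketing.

[[cavern heron] [spring [hound [garden herder]]]]

The paraphrase's head is the "herder" part ("spring hound garden herder"); its modifier is "cavern heron".
That top-level split, carried through the inner groups, gives [[cavern heron] [spring [hound [garden herder]]]].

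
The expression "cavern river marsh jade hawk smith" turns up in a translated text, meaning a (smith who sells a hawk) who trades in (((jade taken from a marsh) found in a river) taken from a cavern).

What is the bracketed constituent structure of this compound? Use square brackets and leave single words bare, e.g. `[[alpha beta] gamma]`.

[[cavern [river [marsh jade]]] [hawk smith]]

Whole compound: head "smith" (specifically "hawk smith"), modifier "cavern river marsh jade".
Within "cavern river marsh jade", the head is "jade" (specifically "river marsh jade") and the modifier is "cavern".
Within "river marsh jade", the head is "jade" (specifically "marsh jade") and the modifier is "river".
Within "marsh jade", the head is "jade" and the modifier is "marsh".
Within "hawk smith", the head is "smith" and the modifier is "hawk".
Assembled: [[cavern [river [marsh jade]]] [hawk smith]].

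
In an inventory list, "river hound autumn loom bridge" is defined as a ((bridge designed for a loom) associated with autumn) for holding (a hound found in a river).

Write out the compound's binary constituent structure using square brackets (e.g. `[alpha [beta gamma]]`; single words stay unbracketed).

[[river hound] [autumn [loom bridge]]]

The outermost head in the paraphrase is "bridge" (specifically "autumn loom bridge"), modified by "river hound".
"river hound" → head "hound", modifier "river".
"autumn loom bridge" → head "bridge" (specifically "loom bridge"), modifier "autumn".
"loom bridge" → head "bridge", modifier "loom".
So the structure is [[river hound] [autumn [loom bridge]]].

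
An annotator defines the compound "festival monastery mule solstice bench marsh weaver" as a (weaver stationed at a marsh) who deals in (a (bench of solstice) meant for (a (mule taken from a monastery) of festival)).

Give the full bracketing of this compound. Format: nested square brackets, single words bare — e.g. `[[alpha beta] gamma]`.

Whole compound: head "weaver" (specifically "marsh weaver"), modifier "festival monastery mule solstice bench".
Within "festival monastery mule solstice bench", the head is "bench" (specifically "solstice bench") and the modifier is "festival monastery mule".
Within "festival monastery mule", the head is "mule" (specifically "monastery mule") and the modifier is "festival".
Within "monastery mule", the head is "mule" and the modifier is "monastery".
Within "solstice bench", the head is "bench" and the modifier is "solstice".
Within "marsh weaver", the head is "weaver" and the modifier is "marsh".
Assembled: [[[festival [monastery mule]] [solstice bench]] [marsh weaver]].

[[[festival [monastery mule]] [solstice bench]] [marsh weaver]]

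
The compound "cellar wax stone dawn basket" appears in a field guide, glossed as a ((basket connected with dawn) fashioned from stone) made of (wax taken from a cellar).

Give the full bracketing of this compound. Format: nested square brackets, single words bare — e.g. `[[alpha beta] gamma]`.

[[cellar wax] [stone [dawn basket]]]

At the top level: head "basket" (specifically "stone dawn basket"); modifier "cellar wax".
Inside "cellar wax": head "wax", modifier "cellar".
Inside "stone dawn basket": head "basket" (specifically "dawn basket"), modifier "stone".
Inside "dawn basket": head "basket", modifier "dawn".
So the structure is [[cellar wax] [stone [dawn basket]]].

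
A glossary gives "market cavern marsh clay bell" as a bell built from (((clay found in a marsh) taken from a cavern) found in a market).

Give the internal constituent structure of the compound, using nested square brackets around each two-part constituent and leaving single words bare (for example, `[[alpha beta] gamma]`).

[[market [cavern [marsh clay]]] bell]

Whole compound: head "bell", modifier "market cavern marsh clay".
"market cavern marsh clay" → head "clay" (specifically "cavern marsh clay"), modifier "market".
"cavern marsh clay" → head "clay" (specifically "marsh clay"), modifier "cavern".
"marsh clay" → head "clay", modifier "marsh".
Assembled: [[market [cavern [marsh clay]]] bell].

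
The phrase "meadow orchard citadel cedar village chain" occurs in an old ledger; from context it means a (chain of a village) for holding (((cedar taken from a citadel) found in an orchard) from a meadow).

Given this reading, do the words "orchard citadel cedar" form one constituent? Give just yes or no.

yes

The paraphrase groups the words so that "orchard citadel cedar" is one unit: it corresponds to a single parenthesized sub-phrase.
The full structure is [[meadow [orchard [citadel cedar]]] [village chain]], in which [orchard citadel cedar] is a constituent.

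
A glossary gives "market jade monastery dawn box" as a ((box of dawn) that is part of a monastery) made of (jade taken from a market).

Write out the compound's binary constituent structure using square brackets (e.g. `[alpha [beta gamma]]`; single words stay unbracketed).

[[market jade] [monastery [dawn box]]]

The outermost head in the paraphrase is "box" (specifically "monastery dawn box"), modified by "market jade".
Within "market jade", the head is "jade" and the modifier is "market".
Within "monastery dawn box", the head is "box" (specifically "dawn box") and the modifier is "monastery".
Within "dawn box", the head is "box" and the modifier is "dawn".
Assembled: [[market jade] [monastery [dawn box]]].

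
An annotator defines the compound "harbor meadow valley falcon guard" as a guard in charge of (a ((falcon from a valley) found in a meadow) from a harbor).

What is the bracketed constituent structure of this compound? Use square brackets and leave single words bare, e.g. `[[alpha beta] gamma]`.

[[harbor [meadow [valley falcon]]] guard]

Overall it is a kind of guard; the modifier is "harbor meadow valley falcon".
Within "harbor meadow valley falcon", the head is "falcon" (specifically "meadow valley falcon") and the modifier is "harbor".
Within "meadow valley falcon", the head is "falcon" (specifically "valley falcon") and the modifier is "meadow".
Within "valley falcon", the head is "falcon" and the modifier is "valley".
Putting it together: [[harbor [meadow [valley falcon]]] guard].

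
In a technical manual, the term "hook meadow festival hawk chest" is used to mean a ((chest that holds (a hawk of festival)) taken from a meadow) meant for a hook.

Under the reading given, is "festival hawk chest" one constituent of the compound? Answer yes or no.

The paraphrase groups the words so that "festival hawk chest" is one unit: it corresponds to a single parenthesized sub-phrase.
The full structure is [hook [meadow [[festival hawk] chest]]], in which [festival hawk chest] is a constituent.

yes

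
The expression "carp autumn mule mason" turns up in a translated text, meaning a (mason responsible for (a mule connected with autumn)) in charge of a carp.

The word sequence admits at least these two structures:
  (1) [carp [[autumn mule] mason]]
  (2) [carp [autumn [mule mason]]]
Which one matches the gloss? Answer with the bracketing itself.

[carp [[autumn mule] mason]]

The paraphrase's head is the "mason" part ("autumn mule mason"); its modifier is "carp".
That top-level split, carried through the inner groups, gives [carp [[autumn mule] mason]].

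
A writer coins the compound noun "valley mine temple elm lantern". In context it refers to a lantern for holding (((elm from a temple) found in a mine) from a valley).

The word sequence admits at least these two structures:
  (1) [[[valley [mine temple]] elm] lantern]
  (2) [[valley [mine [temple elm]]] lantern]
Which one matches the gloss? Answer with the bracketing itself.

[[valley [mine [temple elm]]] lantern]

The paraphrase's head is the "lantern" part ("lantern"); its modifier is "valley mine temple elm".
That top-level split, carried through the inner groups, gives [[valley [mine [temple elm]]] lantern].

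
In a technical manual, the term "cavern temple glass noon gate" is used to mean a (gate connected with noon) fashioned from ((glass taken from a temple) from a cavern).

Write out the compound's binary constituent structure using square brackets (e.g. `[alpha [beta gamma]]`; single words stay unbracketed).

At the top level: head "gate" (specifically "noon gate"); modifier "cavern temple glass".
Inside "cavern temple glass": head "glass" (specifically "temple glass"), modifier "cavern".
Inside "temple glass": head "glass", modifier "temple".
Inside "noon gate": head "gate", modifier "noon".
Putting it together: [[cavern [temple glass]] [noon gate]].

[[cavern [temple glass]] [noon gate]]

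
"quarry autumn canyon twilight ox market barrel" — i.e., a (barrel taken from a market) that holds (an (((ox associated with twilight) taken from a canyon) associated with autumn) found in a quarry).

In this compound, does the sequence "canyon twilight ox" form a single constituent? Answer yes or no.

The paraphrase groups the words so that "canyon twilight ox" is one unit: it corresponds to a single parenthesized sub-phrase.
The full structure is [[quarry [autumn [canyon [twilight ox]]]] [market barrel]], in which [canyon twilight ox] is a constituent.

yes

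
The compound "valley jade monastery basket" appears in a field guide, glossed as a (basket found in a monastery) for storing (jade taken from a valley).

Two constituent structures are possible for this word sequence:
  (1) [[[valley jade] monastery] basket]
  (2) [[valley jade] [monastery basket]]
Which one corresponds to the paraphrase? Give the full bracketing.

[[valley jade] [monastery basket]]

The paraphrase's head is the "basket" part ("monastery basket"); its modifier is "valley jade".
That top-level split, carried through the inner groups, gives [[valley jade] [monastery basket]].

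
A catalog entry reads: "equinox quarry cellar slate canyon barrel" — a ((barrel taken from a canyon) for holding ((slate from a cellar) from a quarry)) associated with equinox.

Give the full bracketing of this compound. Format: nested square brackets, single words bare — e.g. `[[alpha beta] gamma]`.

The outermost head in the paraphrase is "barrel" (specifically "quarry cellar slate canyon barrel"), modified by "equinox".
Inside "quarry cellar slate canyon barrel": head "barrel" (specifically "canyon barrel"), modifier "quarry cellar slate".
Inside "quarry cellar slate": head "slate" (specifically "cellar slate"), modifier "quarry".
Inside "cellar slate": head "slate", modifier "cellar".
Inside "canyon barrel": head "barrel", modifier "canyon".
So the structure is [equinox [[quarry [cellar slate]] [canyon barrel]]].

[equinox [[quarry [cellar slate]] [canyon barrel]]]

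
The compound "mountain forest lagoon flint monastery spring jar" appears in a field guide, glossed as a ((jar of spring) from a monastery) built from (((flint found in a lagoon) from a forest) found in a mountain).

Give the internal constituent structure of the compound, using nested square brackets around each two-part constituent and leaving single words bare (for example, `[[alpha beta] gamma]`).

[[mountain [forest [lagoon flint]]] [monastery [spring jar]]]

Whole compound: head "jar" (specifically "monastery spring jar"), modifier "mountain forest lagoon flint".
"mountain forest lagoon flint" → head "flint" (specifically "forest lagoon flint"), modifier "mountain".
"forest lagoon flint" → head "flint" (specifically "lagoon flint"), modifier "forest".
"lagoon flint" → head "flint", modifier "lagoon".
"monastery spring jar" → head "jar" (specifically "spring jar"), modifier "monastery".
"spring jar" → head "jar", modifier "spring".
Assembled: [[mountain [forest [lagoon flint]]] [monastery [spring jar]]].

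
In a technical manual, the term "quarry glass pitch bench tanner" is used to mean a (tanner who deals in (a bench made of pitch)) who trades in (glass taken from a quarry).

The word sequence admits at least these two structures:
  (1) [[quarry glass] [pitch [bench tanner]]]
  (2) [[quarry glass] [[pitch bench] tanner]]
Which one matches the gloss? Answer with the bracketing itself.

[[quarry glass] [[pitch bench] tanner]]

The paraphrase's head is the "tanner" part ("pitch bench tanner"); its modifier is "quarry glass".
That top-level split, carried through the inner groups, gives [[quarry glass] [[pitch bench] tanner]].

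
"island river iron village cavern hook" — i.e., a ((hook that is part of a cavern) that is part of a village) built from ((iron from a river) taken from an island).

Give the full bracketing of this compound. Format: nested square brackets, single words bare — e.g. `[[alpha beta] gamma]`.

Overall it is a kind of hook (specifically "village cavern hook"); the modifier is "island river iron".
Inside "island river iron": head "iron" (specifically "river iron"), modifier "island".
Inside "river iron": head "iron", modifier "river".
Inside "village cavern hook": head "hook" (specifically "cavern hook"), modifier "village".
Inside "cavern hook": head "hook", modifier "cavern".
So the structure is [[island [river iron]] [village [cavern hook]]].

[[island [river iron]] [village [cavern hook]]]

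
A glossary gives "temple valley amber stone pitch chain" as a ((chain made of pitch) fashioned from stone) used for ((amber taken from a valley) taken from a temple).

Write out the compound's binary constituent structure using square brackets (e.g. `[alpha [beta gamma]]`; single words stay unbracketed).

[[temple [valley amber]] [stone [pitch chain]]]

At the top level: head "chain" (specifically "stone pitch chain"); modifier "temple valley amber".
Within "temple valley amber", the head is "amber" (specifically "valley amber") and the modifier is "temple".
Within "valley amber", the head is "amber" and the modifier is "valley".
Within "stone pitch chain", the head is "chain" (specifically "pitch chain") and the modifier is "stone".
Within "pitch chain", the head is "chain" and the modifier is "pitch".
Assembled: [[temple [valley amber]] [stone [pitch chain]]].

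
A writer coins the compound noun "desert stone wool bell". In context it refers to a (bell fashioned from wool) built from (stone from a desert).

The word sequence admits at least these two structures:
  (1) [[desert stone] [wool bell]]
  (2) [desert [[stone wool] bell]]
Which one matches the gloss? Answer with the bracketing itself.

The paraphrase's head is the "bell" part ("wool bell"); its modifier is "desert stone".
That top-level split, carried through the inner groups, gives [[desert stone] [wool bell]].

[[desert stone] [wool bell]]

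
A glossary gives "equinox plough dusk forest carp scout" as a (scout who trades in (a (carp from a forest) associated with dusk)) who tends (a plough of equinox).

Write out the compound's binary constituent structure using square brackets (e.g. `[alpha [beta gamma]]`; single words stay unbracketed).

Whole compound: head "scout" (specifically "dusk forest carp scout"), modifier "equinox plough".
Within "equinox plough", the head is "plough" and the modifier is "equinox".
Within "dusk forest carp scout", the head is "scout" and the modifier is "dusk forest carp".
Within "dusk forest carp", the head is "carp" (specifically "forest carp") and the modifier is "dusk".
Within "forest carp", the head is "carp" and the modifier is "forest".
Putting it together: [[equinox plough] [[dusk [forest carp]] scout]].

[[equinox plough] [[dusk [forest carp]] scout]]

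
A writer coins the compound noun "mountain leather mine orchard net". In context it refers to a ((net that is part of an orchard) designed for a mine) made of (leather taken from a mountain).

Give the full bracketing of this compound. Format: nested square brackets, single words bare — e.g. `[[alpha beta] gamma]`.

Overall it is a kind of net (specifically "mine orchard net"); the modifier is "mountain leather".
Within "mountain leather", the head is "leather" and the modifier is "mountain".
Within "mine orchard net", the head is "net" (specifically "orchard net") and the modifier is "mine".
Within "orchard net", the head is "net" and the modifier is "orchard".
Putting it together: [[mountain leather] [mine [orchard net]]].

[[mountain leather] [mine [orchard net]]]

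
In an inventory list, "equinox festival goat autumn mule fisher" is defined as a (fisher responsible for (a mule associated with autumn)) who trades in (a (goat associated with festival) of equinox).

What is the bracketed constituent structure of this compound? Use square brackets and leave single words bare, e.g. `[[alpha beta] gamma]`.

Overall it is a kind of fisher (specifically "autumn mule fisher"); the modifier is "equinox festival goat".
Within "equinox festival goat", the head is "goat" (specifically "festival goat") and the modifier is "equinox".
Within "festival goat", the head is "goat" and the modifier is "festival".
Within "autumn mule fisher", the head is "fisher" and the modifier is "autumn mule".
Within "autumn mule", the head is "mule" and the modifier is "autumn".
Putting it together: [[equinox [festival goat]] [[autumn mule] fisher]].

[[equinox [festival goat]] [[autumn mule] fisher]]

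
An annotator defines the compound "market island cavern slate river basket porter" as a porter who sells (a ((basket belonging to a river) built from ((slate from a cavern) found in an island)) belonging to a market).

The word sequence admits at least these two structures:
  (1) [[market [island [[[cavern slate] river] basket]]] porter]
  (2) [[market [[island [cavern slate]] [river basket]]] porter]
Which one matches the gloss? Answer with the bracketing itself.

The paraphrase's head is the "porter" part ("porter"); its modifier is "market island cavern slate river basket".
That top-level split, carried through the inner groups, gives [[market [[island [cavern slate]] [river basket]]] porter].

[[market [[island [cavern slate]] [river basket]]] porter]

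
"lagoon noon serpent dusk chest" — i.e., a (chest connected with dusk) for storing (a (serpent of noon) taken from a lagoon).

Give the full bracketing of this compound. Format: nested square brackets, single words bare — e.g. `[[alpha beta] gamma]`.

At the top level: head "chest" (specifically "dusk chest"); modifier "lagoon noon serpent".
Within "lagoon noon serpent", the head is "serpent" (specifically "noon serpent") and the modifier is "lagoon".
Within "noon serpent", the head is "serpent" and the modifier is "noon".
Within "dusk chest", the head is "chest" and the modifier is "dusk".
Putting it together: [[lagoon [noon serpent]] [dusk chest]].

[[lagoon [noon serpent]] [dusk chest]]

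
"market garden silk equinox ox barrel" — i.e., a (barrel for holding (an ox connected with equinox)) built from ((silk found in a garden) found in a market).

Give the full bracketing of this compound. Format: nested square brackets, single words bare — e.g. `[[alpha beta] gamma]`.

[[market [garden silk]] [[equinox ox] barrel]]

Overall it is a kind of barrel (specifically "equinox ox barrel"); the modifier is "market garden silk".
Within "market garden silk", the head is "silk" (specifically "garden silk") and the modifier is "market".
Within "garden silk", the head is "silk" and the modifier is "garden".
Within "equinox ox barrel", the head is "barrel" and the modifier is "equinox ox".
Within "equinox ox", the head is "ox" and the modifier is "equinox".
So the structure is [[market [garden silk]] [[equinox ox] barrel]].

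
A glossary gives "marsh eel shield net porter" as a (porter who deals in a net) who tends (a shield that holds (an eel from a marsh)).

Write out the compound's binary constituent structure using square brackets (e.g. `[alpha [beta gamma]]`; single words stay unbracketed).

[[[marsh eel] shield] [net porter]]

The outermost head in the paraphrase is "porter" (specifically "net porter"), modified by "marsh eel shield".
"marsh eel shield" → head "shield", modifier "marsh eel".
"marsh eel" → head "eel", modifier "marsh".
"net porter" → head "porter", modifier "net".
So the structure is [[[marsh eel] shield] [net porter]].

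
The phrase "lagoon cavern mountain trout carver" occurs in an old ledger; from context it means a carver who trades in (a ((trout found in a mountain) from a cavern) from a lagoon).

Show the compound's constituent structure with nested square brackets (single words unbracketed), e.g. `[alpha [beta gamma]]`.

[[lagoon [cavern [mountain trout]]] carver]

The outermost head in the paraphrase is "carver", modified by "lagoon cavern mountain trout".
"lagoon cavern mountain trout" → head "trout" (specifically "cavern mountain trout"), modifier "lagoon".
"cavern mountain trout" → head "trout" (specifically "mountain trout"), modifier "cavern".
"mountain trout" → head "trout", modifier "mountain".
Assembled: [[lagoon [cavern [mountain trout]]] carver].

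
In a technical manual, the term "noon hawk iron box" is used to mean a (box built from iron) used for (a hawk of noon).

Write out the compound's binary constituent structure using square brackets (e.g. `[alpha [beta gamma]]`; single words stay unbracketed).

[[noon hawk] [iron box]]

The outermost head in the paraphrase is "box" (specifically "iron box"), modified by "noon hawk".
Within "noon hawk", the head is "hawk" and the modifier is "noon".
Within "iron box", the head is "box" and the modifier is "iron".
So the structure is [[noon hawk] [iron box]].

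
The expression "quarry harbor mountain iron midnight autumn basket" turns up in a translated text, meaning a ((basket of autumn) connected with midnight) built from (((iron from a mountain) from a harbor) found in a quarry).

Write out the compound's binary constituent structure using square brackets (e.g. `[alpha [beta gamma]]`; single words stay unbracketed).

At the top level: head "basket" (specifically "midnight autumn basket"); modifier "quarry harbor mountain iron".
Within "quarry harbor mountain iron", the head is "iron" (specifically "harbor mountain iron") and the modifier is "quarry".
Within "harbor mountain iron", the head is "iron" (specifically "mountain iron") and the modifier is "harbor".
Within "mountain iron", the head is "iron" and the modifier is "mountain".
Within "midnight autumn basket", the head is "basket" (specifically "autumn basket") and the modifier is "midnight".
Within "autumn basket", the head is "basket" and the modifier is "autumn".
Putting it together: [[quarry [harbor [mountain iron]]] [midnight [autumn basket]]].

[[quarry [harbor [mountain iron]]] [midnight [autumn basket]]]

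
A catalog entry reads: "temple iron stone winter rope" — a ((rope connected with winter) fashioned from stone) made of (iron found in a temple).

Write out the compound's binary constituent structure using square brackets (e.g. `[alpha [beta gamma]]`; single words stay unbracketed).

Whole compound: head "rope" (specifically "stone winter rope"), modifier "temple iron".
Inside "temple iron": head "iron", modifier "temple".
Inside "stone winter rope": head "rope" (specifically "winter rope"), modifier "stone".
Inside "winter rope": head "rope", modifier "winter".
Putting it together: [[temple iron] [stone [winter rope]]].

[[temple iron] [stone [winter rope]]]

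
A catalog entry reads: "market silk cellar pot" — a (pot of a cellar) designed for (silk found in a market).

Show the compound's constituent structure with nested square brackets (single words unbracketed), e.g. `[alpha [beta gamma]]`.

[[market silk] [cellar pot]]

Whole compound: head "pot" (specifically "cellar pot"), modifier "market silk".
Within "market silk", the head is "silk" and the modifier is "market".
Within "cellar pot", the head is "pot" and the modifier is "cellar".
Assembled: [[market silk] [cellar pot]].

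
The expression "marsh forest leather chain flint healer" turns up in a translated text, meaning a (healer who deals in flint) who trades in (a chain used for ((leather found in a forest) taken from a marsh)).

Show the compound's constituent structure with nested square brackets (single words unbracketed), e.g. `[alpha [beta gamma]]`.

At the top level: head "healer" (specifically "flint healer"); modifier "marsh forest leather chain".
Inside "marsh forest leather chain": head "chain", modifier "marsh forest leather".
Inside "marsh forest leather": head "leather" (specifically "forest leather"), modifier "marsh".
Inside "forest leather": head "leather", modifier "forest".
Inside "flint healer": head "healer", modifier "flint".
So the structure is [[[marsh [forest leather]] chain] [flint healer]].

[[[marsh [forest leather]] chain] [flint healer]]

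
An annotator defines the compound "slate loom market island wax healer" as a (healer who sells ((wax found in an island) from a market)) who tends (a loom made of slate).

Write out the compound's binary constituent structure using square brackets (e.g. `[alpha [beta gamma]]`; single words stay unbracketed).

[[slate loom] [[market [island wax]] healer]]

Whole compound: head "healer" (specifically "market island wax healer"), modifier "slate loom".
Inside "slate loom": head "loom", modifier "slate".
Inside "market island wax healer": head "healer", modifier "market island wax".
Inside "market island wax": head "wax" (specifically "island wax"), modifier "market".
Inside "island wax": head "wax", modifier "island".
Putting it together: [[slate loom] [[market [island wax]] healer]].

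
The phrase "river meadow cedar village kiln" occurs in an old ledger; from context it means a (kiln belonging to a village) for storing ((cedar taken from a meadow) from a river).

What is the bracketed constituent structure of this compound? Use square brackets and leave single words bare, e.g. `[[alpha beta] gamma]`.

Whole compound: head "kiln" (specifically "village kiln"), modifier "river meadow cedar".
"river meadow cedar" → head "cedar" (specifically "meadow cedar"), modifier "river".
"meadow cedar" → head "cedar", modifier "meadow".
"village kiln" → head "kiln", modifier "village".
So the structure is [[river [meadow cedar]] [village kiln]].

[[river [meadow cedar]] [village kiln]]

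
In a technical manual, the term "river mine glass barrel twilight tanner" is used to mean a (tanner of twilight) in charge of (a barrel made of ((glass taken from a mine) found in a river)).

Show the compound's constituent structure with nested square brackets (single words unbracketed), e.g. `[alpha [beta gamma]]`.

At the top level: head "tanner" (specifically "twilight tanner"); modifier "river mine glass barrel".
Within "river mine glass barrel", the head is "barrel" and the modifier is "river mine glass".
Within "river mine glass", the head is "glass" (specifically "mine glass") and the modifier is "river".
Within "mine glass", the head is "glass" and the modifier is "mine".
Within "twilight tanner", the head is "tanner" and the modifier is "twilight".
Assembled: [[[river [mine glass]] barrel] [twilight tanner]].

[[[river [mine glass]] barrel] [twilight tanner]]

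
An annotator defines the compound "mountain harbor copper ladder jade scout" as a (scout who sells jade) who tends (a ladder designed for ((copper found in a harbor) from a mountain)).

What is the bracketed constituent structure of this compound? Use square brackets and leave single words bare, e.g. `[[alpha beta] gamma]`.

[[[mountain [harbor copper]] ladder] [jade scout]]

The outermost head in the paraphrase is "scout" (specifically "jade scout"), modified by "mountain harbor copper ladder".
Within "mountain harbor copper ladder", the head is "ladder" and the modifier is "mountain harbor copper".
Within "mountain harbor copper", the head is "copper" (specifically "harbor copper") and the modifier is "mountain".
Within "harbor copper", the head is "copper" and the modifier is "harbor".
Within "jade scout", the head is "scout" and the modifier is "jade".
So the structure is [[[mountain [harbor copper]] ladder] [jade scout]].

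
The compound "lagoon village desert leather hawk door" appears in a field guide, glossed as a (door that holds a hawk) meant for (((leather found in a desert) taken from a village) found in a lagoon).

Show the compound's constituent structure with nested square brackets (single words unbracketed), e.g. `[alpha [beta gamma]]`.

[[lagoon [village [desert leather]]] [hawk door]]

Whole compound: head "door" (specifically "hawk door"), modifier "lagoon village desert leather".
"lagoon village desert leather" → head "leather" (specifically "village desert leather"), modifier "lagoon".
"village desert leather" → head "leather" (specifically "desert leather"), modifier "village".
"desert leather" → head "leather", modifier "desert".
"hawk door" → head "door", modifier "hawk".
So the structure is [[lagoon [village [desert leather]]] [hawk door]].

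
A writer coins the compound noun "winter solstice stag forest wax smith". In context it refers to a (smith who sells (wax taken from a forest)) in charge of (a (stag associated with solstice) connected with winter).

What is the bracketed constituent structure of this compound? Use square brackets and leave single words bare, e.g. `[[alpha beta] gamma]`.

Overall it is a kind of smith (specifically "forest wax smith"); the modifier is "winter solstice stag".
Within "winter solstice stag", the head is "stag" (specifically "solstice stag") and the modifier is "winter".
Within "solstice stag", the head is "stag" and the modifier is "solstice".
Within "forest wax smith", the head is "smith" and the modifier is "forest wax".
Within "forest wax", the head is "wax" and the modifier is "forest".
So the structure is [[winter [solstice stag]] [[forest wax] smith]].

[[winter [solstice stag]] [[forest wax] smith]]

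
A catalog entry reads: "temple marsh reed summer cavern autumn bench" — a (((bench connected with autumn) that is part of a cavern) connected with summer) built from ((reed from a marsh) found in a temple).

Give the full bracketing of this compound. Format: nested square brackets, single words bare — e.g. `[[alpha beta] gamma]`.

[[temple [marsh reed]] [summer [cavern [autumn bench]]]]

At the top level: head "bench" (specifically "summer cavern autumn bench"); modifier "temple marsh reed".
Inside "temple marsh reed": head "reed" (specifically "marsh reed"), modifier "temple".
Inside "marsh reed": head "reed", modifier "marsh".
Inside "summer cavern autumn bench": head "bench" (specifically "cavern autumn bench"), modifier "summer".
Inside "cavern autumn bench": head "bench" (specifically "autumn bench"), modifier "cavern".
Inside "autumn bench": head "bench", modifier "autumn".
Assembled: [[temple [marsh reed]] [summer [cavern [autumn bench]]]].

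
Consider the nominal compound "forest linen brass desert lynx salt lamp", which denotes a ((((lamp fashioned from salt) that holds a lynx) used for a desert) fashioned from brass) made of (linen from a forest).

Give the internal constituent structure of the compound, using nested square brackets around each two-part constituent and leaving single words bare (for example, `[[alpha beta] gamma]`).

Overall it is a kind of lamp (specifically "brass desert lynx salt lamp"); the modifier is "forest linen".
"forest linen" → head "linen", modifier "forest".
"brass desert lynx salt lamp" → head "lamp" (specifically "desert lynx salt lamp"), modifier "brass".
"desert lynx salt lamp" → head "lamp" (specifically "lynx salt lamp"), modifier "desert".
"lynx salt lamp" → head "lamp" (specifically "salt lamp"), modifier "lynx".
"salt lamp" → head "lamp", modifier "salt".
Putting it together: [[forest linen] [brass [desert [lynx [salt lamp]]]]].

[[forest linen] [brass [desert [lynx [salt lamp]]]]]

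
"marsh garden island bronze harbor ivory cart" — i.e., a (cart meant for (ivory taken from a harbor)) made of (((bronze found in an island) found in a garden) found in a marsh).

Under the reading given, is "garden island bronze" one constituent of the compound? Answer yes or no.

yes

The paraphrase groups the words so that "garden island bronze" is one unit: it corresponds to a single parenthesized sub-phrase.
The full structure is [[marsh [garden [island bronze]]] [[harbor ivory] cart]], in which [garden island bronze] is a constituent.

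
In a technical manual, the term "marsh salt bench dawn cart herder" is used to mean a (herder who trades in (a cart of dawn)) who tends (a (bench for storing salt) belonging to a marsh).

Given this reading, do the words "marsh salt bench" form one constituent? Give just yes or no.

The paraphrase groups the words so that "marsh salt bench" is one unit: it corresponds to a single parenthesized sub-phrase.
The full structure is [[marsh [salt bench]] [[dawn cart] herder]], in which [marsh salt bench] is a constituent.

yes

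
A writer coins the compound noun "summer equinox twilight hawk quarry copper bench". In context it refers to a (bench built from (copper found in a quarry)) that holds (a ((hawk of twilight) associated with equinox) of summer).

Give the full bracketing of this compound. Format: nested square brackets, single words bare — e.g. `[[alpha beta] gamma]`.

[[summer [equinox [twilight hawk]]] [[quarry copper] bench]]

At the top level: head "bench" (specifically "quarry copper bench"); modifier "summer equinox twilight hawk".
Inside "summer equinox twilight hawk": head "hawk" (specifically "equinox twilight hawk"), modifier "summer".
Inside "equinox twilight hawk": head "hawk" (specifically "twilight hawk"), modifier "equinox".
Inside "twilight hawk": head "hawk", modifier "twilight".
Inside "quarry copper bench": head "bench", modifier "quarry copper".
Inside "quarry copper": head "copper", modifier "quarry".
So the structure is [[summer [equinox [twilight hawk]]] [[quarry copper] bench]].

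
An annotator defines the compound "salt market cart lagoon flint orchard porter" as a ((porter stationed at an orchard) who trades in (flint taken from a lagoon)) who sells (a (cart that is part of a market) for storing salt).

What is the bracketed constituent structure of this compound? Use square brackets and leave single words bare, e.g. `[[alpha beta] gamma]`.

At the top level: head "porter" (specifically "lagoon flint orchard porter"); modifier "salt market cart".
Inside "salt market cart": head "cart" (specifically "market cart"), modifier "salt".
Inside "market cart": head "cart", modifier "market".
Inside "lagoon flint orchard porter": head "porter" (specifically "orchard porter"), modifier "lagoon flint".
Inside "lagoon flint": head "flint", modifier "lagoon".
Inside "orchard porter": head "porter", modifier "orchard".
Putting it together: [[salt [market cart]] [[lagoon flint] [orchard porter]]].

[[salt [market cart]] [[lagoon flint] [orchard porter]]]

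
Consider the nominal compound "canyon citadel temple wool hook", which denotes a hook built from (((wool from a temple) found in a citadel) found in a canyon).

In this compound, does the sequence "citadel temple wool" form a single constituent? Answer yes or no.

yes

The paraphrase groups the words so that "citadel temple wool" is one unit: it corresponds to a single parenthesized sub-phrase.
The full structure is [[canyon [citadel [temple wool]]] hook], in which [citadel temple wool] is a constituent.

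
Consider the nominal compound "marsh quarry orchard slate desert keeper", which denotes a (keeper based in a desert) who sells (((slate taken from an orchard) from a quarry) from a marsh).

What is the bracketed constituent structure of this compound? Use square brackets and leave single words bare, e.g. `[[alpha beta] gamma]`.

Overall it is a kind of keeper (specifically "desert keeper"); the modifier is "marsh quarry orchard slate".
Inside "marsh quarry orchard slate": head "slate" (specifically "quarry orchard slate"), modifier "marsh".
Inside "quarry orchard slate": head "slate" (specifically "orchard slate"), modifier "quarry".
Inside "orchard slate": head "slate", modifier "orchard".
Inside "desert keeper": head "keeper", modifier "desert".
So the structure is [[marsh [quarry [orchard slate]]] [desert keeper]].

[[marsh [quarry [orchard slate]]] [desert keeper]]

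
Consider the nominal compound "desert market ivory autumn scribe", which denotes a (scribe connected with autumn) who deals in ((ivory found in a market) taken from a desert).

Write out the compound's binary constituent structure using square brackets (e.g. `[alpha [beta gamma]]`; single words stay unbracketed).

[[desert [market ivory]] [autumn scribe]]

Overall it is a kind of scribe (specifically "autumn scribe"); the modifier is "desert market ivory".
Inside "desert market ivory": head "ivory" (specifically "market ivory"), modifier "desert".
Inside "market ivory": head "ivory", modifier "market".
Inside "autumn scribe": head "scribe", modifier "autumn".
So the structure is [[desert [market ivory]] [autumn scribe]].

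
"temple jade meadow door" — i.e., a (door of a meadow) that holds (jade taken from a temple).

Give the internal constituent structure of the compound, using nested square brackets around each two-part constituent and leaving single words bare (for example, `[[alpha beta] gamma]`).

[[temple jade] [meadow door]]

The outermost head in the paraphrase is "door" (specifically "meadow door"), modified by "temple jade".
Inside "temple jade": head "jade", modifier "temple".
Inside "meadow door": head "door", modifier "meadow".
Putting it together: [[temple jade] [meadow door]].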